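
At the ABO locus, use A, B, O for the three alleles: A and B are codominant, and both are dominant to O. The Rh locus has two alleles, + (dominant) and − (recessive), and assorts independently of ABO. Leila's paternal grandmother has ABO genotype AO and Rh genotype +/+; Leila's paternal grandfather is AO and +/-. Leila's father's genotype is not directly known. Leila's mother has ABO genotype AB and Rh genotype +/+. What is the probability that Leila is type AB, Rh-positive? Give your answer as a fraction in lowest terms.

Leila's father's ABO genotype from AO × AO: 1/4 AA, 1/2 AO, 1/4 OO.
Crossing each possibility with the mother AB and summing P(type AB): 1/4·1/2 + 1/2·1/4 + 1/4·0 = 1/4.
Similarly for Rh via the father's Rh distribution: P(Rh+) = 1.
Independent loci: 1/4 × 1 = 1/4.

1/4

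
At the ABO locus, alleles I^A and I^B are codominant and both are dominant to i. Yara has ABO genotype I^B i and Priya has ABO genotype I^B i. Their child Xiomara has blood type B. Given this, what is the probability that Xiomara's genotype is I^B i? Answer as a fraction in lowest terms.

Cross I^B i × I^B i → 1/4 I^B I^B, 1/2 I^B i, 1/4 i i.
Type-B genotypes among offspring: I^B I^B (1/4), I^B i (1/2); total 3/4.
P(I^B i | type B) = (1/2) / (3/4) = 2/3.

2/3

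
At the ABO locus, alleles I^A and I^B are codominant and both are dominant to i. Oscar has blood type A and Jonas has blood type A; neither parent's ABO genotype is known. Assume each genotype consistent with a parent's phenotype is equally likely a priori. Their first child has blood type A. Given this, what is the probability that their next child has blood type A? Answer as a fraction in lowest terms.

Possible genotypes: Oscar ∈ {I^A I^A, I^A i}; Jonas ∈ {I^A I^A, I^A i}.
Weight each parental genotype pair by prior × P(type-A child):
  I^A I^A × I^A I^A: posterior weight 4/15; P(next child type A) = 1.
  I^A I^A × I^A i: posterior weight 4/15; P(next child type A) = 1.
  I^A i × I^A I^A: posterior weight 4/15; P(next child type A) = 1.
  I^A i × I^A i: posterior weight 1/5; P(next child type A) = 3/4.
Weighted sum = 19/20.

19/20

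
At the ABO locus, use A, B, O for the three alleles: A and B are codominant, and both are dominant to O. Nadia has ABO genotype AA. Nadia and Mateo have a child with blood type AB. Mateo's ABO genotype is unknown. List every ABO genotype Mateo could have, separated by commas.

AB, BB, BO

For each candidate genotype of Mateo, check whether crossing it with AA can produce every observed child phenotype.
  AA → possible child types {A} ✗
  AB → possible child types {A, AB} ✓
  AO → possible child types {A} ✗
  BB → possible child types {AB} ✓
  BO → possible child types {A, AB} ✓
  OO → possible child types {A} ✗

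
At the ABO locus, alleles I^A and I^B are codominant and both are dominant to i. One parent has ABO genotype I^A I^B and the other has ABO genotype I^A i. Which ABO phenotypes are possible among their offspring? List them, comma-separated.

A, B, AB

Gametes from I^A I^B × I^A i give offspring ABO genotypes I^A I^A, I^A I^B, I^A i, I^B i, i.e. phenotypes A, B, AB.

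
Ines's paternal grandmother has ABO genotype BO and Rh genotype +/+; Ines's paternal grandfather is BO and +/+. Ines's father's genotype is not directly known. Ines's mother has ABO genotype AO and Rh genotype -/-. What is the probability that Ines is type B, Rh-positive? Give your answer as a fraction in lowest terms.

1/4

Ines's father's ABO genotype from BO × BO: 1/4 BB, 1/2 BO, 1/4 OO.
Crossing each possibility with the mother AO and summing P(type B): 1/4·1/2 + 1/2·1/4 + 1/4·0 = 1/4.
Similarly for Rh via the father's Rh distribution: P(Rh+) = 1.
Independent loci: 1/4 × 1 = 1/4.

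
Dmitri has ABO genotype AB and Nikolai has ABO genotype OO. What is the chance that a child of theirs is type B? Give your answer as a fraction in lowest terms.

ABO cross AB × OO → offspring phenotypes: 1/2 A, 1/2 B.
So P(type B) = 1/2.

1/2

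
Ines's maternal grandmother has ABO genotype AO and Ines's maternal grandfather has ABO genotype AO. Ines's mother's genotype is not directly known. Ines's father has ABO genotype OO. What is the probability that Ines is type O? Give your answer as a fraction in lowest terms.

1/2

Ines's mother's ABO genotype from AO × AO: 1/4 AA, 1/2 AO, 1/4 OO.
Crossing each possibility with the father OO and summing P(type O): 1/4·0 + 1/2·1/2 + 1/4·1 = 1/2.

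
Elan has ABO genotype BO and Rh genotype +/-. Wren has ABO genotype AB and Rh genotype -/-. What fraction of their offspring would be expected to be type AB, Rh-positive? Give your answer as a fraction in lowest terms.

1/8

ABO cross BO × AB → offspring phenotypes: 1/4 A, 1/2 B, 1/4 AB.
Rh cross +/- × -/- → 1/2 Rh+, 1/2 Rh-.
Independent loci: P(type AB, Rh-positive) = 1/4 × 1/2 = 1/8.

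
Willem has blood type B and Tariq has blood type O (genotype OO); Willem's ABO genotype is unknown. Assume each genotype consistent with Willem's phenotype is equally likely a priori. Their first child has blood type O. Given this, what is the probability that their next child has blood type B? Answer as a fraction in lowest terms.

1/2

Possible genotypes: Willem ∈ {BB, BO}; Tariq ∈ {OO}.
Weight each parental genotype pair by prior × P(type-O child):
  BO × OO: posterior weight 1; P(next child type B) = 1/2.
Weighted sum = 1/2.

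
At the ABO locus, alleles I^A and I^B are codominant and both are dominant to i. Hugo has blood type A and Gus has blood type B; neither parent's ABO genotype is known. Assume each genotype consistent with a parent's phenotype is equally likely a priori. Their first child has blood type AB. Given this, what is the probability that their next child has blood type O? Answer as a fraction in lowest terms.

Possible genotypes: Hugo ∈ {I^A I^A, I^A i}; Gus ∈ {I^B I^B, I^B i}.
Weight each parental genotype pair by prior × P(type-AB child):
  I^A I^A × I^B I^B: posterior weight 4/9; P(next child type O) = 0.
  I^A I^A × I^B i: posterior weight 2/9; P(next child type O) = 0.
  I^A i × I^B I^B: posterior weight 2/9; P(next child type O) = 0.
  I^A i × I^B i: posterior weight 1/9; P(next child type O) = 1/4.
Weighted sum = 1/36.

1/36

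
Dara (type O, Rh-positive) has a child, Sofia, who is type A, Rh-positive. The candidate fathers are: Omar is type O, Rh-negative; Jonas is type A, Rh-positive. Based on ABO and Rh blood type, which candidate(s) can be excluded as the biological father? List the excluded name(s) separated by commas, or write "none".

A candidate is excluded only if no genotype consistent with his phenotype could produce a type A, Rh-positive child with a type O, Rh-positive mother.
Omar (type O, Rh-): no genotype consistent with that phenotype can produce a type-A Rh+ child with a type-O mother.

Omar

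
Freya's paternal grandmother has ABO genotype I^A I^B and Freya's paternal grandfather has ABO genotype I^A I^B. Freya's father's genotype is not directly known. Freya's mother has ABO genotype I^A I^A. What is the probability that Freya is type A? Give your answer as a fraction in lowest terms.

Freya's father's ABO genotype from I^A I^B × I^A I^B: 1/4 I^A I^A, 1/2 I^A I^B, 1/4 I^B I^B.
Crossing each possibility with the mother I^A I^A and summing P(type A): 1/4·1 + 1/2·1/2 + 1/4·0 = 1/2.

1/2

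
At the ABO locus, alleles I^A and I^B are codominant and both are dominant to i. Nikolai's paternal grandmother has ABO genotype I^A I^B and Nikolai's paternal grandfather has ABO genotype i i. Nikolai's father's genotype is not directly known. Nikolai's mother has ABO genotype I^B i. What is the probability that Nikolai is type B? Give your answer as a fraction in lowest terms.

1/2

Nikolai's father's ABO genotype from I^A I^B × i i: 1/2 I^A i, 1/2 I^B i.
Crossing each possibility with the mother I^B i and summing P(type B): 1/2·1/4 + 1/2·3/4 = 1/2.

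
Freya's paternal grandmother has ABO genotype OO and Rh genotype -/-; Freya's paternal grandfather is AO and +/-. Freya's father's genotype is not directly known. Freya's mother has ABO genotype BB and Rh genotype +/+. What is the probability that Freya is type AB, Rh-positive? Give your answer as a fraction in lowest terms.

Freya's father's ABO genotype from OO × AO: 1/2 AO, 1/2 OO.
Crossing each possibility with the mother BB and summing P(type AB): 1/2·1/2 + 1/2·0 = 1/4.
Similarly for Rh via the father's Rh distribution: P(Rh+) = 1.
Independent loci: 1/4 × 1 = 1/4.

1/4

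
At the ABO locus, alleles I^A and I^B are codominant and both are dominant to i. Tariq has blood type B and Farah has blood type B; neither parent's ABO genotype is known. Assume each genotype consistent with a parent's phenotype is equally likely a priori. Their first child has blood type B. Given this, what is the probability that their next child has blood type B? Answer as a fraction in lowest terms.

19/20

Possible genotypes: Tariq ∈ {I^B I^B, I^B i}; Farah ∈ {I^B I^B, I^B i}.
Weight each parental genotype pair by prior × P(type-B child):
  I^B I^B × I^B I^B: posterior weight 4/15; P(next child type B) = 1.
  I^B I^B × I^B i: posterior weight 4/15; P(next child type B) = 1.
  I^B i × I^B I^B: posterior weight 4/15; P(next child type B) = 1.
  I^B i × I^B i: posterior weight 1/5; P(next child type B) = 3/4.
Weighted sum = 19/20.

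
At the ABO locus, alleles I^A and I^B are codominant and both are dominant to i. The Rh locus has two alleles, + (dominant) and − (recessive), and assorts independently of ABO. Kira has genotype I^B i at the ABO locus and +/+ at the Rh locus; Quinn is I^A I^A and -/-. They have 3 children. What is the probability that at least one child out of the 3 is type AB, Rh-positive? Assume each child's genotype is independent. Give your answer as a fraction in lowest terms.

7/8

ABO cross I^B i × I^A I^A → 1/2 A, 1/2 AB.
Rh cross +/+ × -/- → 1 Rh+; so P(type AB, Rh-positive) = 1/2 × 1 = 1/2 per child.
P(none) = (1/2)^3 = 1/8; P(at least one) = 1 − 1/8 = 7/8.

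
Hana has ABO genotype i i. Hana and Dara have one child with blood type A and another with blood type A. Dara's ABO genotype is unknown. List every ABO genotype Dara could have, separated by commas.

For each candidate genotype of Dara, check whether crossing it with i i can produce every observed child phenotype.
  I^A I^A → possible child types {A} ✓
  I^A I^B → possible child types {A, B} ✓
  I^A i → possible child types {O, A} ✓
  I^B I^B → possible child types {B} ✗
  I^B i → possible child types {O, B} ✗
  i i → possible child types {O} ✗

I^A I^A, I^A I^B, I^A i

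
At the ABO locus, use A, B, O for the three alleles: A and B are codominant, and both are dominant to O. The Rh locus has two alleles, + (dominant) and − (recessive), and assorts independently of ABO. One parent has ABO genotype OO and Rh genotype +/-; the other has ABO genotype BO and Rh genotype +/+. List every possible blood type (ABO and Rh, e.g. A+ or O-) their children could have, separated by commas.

O+, B+

Gametes from OO × BO give offspring ABO genotypes BO, OO, i.e. phenotypes O, B.
Rh cross +/- × +/+ → phenotypes Rh+.
Combining independently: O+, B+.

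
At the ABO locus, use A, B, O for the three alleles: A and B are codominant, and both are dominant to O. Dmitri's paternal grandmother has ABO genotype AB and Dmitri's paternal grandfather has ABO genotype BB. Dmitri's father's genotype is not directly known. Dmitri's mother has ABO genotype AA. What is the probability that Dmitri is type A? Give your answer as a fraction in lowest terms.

1/4

Dmitri's father's ABO genotype from AB × BB: 1/2 AB, 1/2 BB.
Crossing each possibility with the mother AA and summing P(type A): 1/2·1/2 + 1/2·0 = 1/4.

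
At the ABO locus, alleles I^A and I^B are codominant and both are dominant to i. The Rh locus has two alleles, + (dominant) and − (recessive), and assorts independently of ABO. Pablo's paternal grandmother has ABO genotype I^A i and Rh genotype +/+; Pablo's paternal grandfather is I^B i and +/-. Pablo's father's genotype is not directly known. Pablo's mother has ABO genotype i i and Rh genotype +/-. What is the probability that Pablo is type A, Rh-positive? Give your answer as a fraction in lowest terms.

7/32

Pablo's father's ABO genotype from I^A i × I^B i: 1/4 I^A I^B, 1/4 I^A i, 1/4 I^B i, 1/4 i i.
Crossing each possibility with the mother i i and summing P(type A): 1/4·1/2 + 1/4·1/2 + 1/4·0 + 1/4·0 = 1/4.
Similarly for Rh via the father's Rh distribution: P(Rh+) = 7/8.
Independent loci: 1/4 × 7/8 = 7/32.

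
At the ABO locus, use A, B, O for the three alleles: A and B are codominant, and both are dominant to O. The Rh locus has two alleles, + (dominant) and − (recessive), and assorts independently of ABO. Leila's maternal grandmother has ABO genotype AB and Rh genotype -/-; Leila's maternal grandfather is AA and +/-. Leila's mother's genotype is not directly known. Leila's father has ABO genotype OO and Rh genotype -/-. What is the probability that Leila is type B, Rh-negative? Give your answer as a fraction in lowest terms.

Leila's mother's ABO genotype from AB × AA: 1/2 AA, 1/2 AB.
Crossing each possibility with the father OO and summing P(type B): 1/2·0 + 1/2·1/2 = 1/4.
Similarly for Rh via the mother's Rh distribution: P(Rh-) = 3/4.
Independent loci: 1/4 × 3/4 = 3/16.

3/16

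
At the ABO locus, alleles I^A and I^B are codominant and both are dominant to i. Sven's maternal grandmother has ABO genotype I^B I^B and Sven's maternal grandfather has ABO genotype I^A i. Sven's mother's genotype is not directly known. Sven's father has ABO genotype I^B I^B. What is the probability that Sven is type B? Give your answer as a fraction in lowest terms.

Sven's mother's ABO genotype from I^B I^B × I^A i: 1/2 I^A I^B, 1/2 I^B i.
Crossing each possibility with the father I^B I^B and summing P(type B): 1/2·1/2 + 1/2·1 = 3/4.

3/4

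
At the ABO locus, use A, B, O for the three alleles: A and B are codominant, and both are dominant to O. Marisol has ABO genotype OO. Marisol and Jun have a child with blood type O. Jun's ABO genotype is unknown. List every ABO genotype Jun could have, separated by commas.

AO, BO, OO

For each candidate genotype of Jun, check whether crossing it with OO can produce every observed child phenotype.
  AA → possible child types {A} ✗
  AB → possible child types {A, B} ✗
  AO → possible child types {O, A} ✓
  BB → possible child types {B} ✗
  BO → possible child types {O, B} ✓
  OO → possible child types {O} ✓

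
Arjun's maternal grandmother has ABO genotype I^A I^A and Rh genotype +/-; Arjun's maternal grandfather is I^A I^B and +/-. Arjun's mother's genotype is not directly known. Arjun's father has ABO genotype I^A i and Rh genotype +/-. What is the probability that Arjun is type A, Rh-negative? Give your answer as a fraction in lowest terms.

Arjun's mother's ABO genotype from I^A I^A × I^A I^B: 1/2 I^A I^A, 1/2 I^A I^B.
Crossing each possibility with the father I^A i and summing P(type A): 1/2·1 + 1/2·1/2 = 3/4.
Similarly for Rh via the mother's Rh distribution: P(Rh-) = 1/4.
Independent loci: 3/4 × 1/4 = 3/16.

3/16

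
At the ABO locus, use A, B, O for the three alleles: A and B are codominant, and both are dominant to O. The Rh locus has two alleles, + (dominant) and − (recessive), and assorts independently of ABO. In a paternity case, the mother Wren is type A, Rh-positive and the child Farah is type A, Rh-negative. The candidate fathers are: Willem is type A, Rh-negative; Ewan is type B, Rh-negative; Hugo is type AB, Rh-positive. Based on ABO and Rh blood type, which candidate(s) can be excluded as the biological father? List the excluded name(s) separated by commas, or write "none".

A candidate is excluded only if no genotype consistent with his phenotype could produce a type A, Rh-negative child with a type A, Rh-positive mother.
Every candidate has at least one consistent genotype combination, so none can be excluded.

none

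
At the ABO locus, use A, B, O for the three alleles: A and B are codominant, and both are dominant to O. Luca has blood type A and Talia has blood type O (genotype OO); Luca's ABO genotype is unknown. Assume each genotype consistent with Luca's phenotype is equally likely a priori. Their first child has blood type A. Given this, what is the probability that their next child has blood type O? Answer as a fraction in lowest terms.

1/6

Possible genotypes: Luca ∈ {AA, AO}; Talia ∈ {OO}.
Weight each parental genotype pair by prior × P(type-A child):
  AA × OO: posterior weight 2/3; P(next child type O) = 0.
  AO × OO: posterior weight 1/3; P(next child type O) = 1/2.
Weighted sum = 1/6.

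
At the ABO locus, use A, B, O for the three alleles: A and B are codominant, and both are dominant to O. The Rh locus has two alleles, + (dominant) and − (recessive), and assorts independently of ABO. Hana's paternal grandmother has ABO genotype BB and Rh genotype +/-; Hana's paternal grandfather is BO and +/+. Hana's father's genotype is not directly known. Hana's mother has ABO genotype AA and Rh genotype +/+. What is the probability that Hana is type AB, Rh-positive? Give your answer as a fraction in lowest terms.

Hana's father's ABO genotype from BB × BO: 1/2 BB, 1/2 BO.
Crossing each possibility with the mother AA and summing P(type AB): 1/2·1 + 1/2·1/2 = 3/4.
Similarly for Rh via the father's Rh distribution: P(Rh+) = 1.
Independent loci: 3/4 × 1 = 3/4.

3/4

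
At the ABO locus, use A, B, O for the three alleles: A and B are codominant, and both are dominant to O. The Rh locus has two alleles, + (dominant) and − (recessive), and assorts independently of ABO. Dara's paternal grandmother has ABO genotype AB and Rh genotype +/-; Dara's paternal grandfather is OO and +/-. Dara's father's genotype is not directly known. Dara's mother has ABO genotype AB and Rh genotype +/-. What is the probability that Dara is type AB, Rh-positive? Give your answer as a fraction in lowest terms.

3/16

Dara's father's ABO genotype from AB × OO: 1/2 AO, 1/2 BO.
Crossing each possibility with the mother AB and summing P(type AB): 1/2·1/4 + 1/2·1/4 = 1/4.
Similarly for Rh via the father's Rh distribution: P(Rh+) = 3/4.
Independent loci: 1/4 × 3/4 = 3/16.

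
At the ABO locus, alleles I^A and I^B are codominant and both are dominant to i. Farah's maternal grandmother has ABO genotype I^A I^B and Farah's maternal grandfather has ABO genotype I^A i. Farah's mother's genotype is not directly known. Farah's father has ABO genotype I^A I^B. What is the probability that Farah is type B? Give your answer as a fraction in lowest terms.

Farah's mother's ABO genotype from I^A I^B × I^A i: 1/4 I^A I^A, 1/4 I^A I^B, 1/4 I^A i, 1/4 I^B i.
Crossing each possibility with the father I^A I^B and summing P(type B): 1/4·0 + 1/4·1/4 + 1/4·1/4 + 1/4·1/2 = 1/4.

1/4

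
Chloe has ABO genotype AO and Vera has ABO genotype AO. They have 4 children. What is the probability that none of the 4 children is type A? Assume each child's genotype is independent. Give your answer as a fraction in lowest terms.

ABO cross AO × AO → 1/4 O, 3/4 A.
So P(type A) = 3/4 per child.
P(not type A) = 1/4 for one child; (1/4)^4 = 1/256.

1/256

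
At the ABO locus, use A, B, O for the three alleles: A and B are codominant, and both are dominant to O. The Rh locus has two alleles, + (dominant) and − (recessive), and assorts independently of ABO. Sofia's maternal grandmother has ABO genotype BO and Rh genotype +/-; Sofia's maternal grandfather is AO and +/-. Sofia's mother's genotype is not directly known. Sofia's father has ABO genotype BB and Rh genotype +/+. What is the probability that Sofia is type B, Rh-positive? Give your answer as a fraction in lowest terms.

Sofia's mother's ABO genotype from BO × AO: 1/4 AB, 1/4 AO, 1/4 BO, 1/4 OO.
Crossing each possibility with the father BB and summing P(type B): 1/4·1/2 + 1/4·1/2 + 1/4·1 + 1/4·1 = 3/4.
Similarly for Rh via the mother's Rh distribution: P(Rh+) = 1.
Independent loci: 3/4 × 1 = 3/4.

3/4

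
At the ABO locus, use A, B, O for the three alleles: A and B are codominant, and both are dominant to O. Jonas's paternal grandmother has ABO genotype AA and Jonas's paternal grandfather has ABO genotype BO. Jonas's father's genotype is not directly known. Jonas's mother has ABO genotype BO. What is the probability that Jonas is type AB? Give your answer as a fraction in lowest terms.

Jonas's father's ABO genotype from AA × BO: 1/2 AB, 1/2 AO.
Crossing each possibility with the mother BO and summing P(type AB): 1/2·1/4 + 1/2·1/4 = 1/4.

1/4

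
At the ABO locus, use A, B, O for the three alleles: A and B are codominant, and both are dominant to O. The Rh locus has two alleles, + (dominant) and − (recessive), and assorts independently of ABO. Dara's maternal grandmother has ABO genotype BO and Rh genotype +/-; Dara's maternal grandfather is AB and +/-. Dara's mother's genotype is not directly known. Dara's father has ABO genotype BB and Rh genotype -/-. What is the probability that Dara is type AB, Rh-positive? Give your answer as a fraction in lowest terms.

1/8

Dara's mother's ABO genotype from BO × AB: 1/4 AB, 1/4 AO, 1/4 BB, 1/4 BO.
Crossing each possibility with the father BB and summing P(type AB): 1/4·1/2 + 1/4·1/2 + 1/4·0 + 1/4·0 = 1/4.
Similarly for Rh via the mother's Rh distribution: P(Rh+) = 1/2.
Independent loci: 1/4 × 1/2 = 1/8.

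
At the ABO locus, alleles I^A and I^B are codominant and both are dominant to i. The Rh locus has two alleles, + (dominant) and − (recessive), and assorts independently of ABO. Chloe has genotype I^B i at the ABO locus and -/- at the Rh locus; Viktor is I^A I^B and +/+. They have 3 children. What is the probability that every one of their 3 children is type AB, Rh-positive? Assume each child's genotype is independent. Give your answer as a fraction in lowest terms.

ABO cross I^B i × I^A I^B → 1/4 A, 1/2 B, 1/4 AB.
Rh cross -/- × +/+ → 1 Rh+; so P(type AB, Rh-positive) = 1/4 × 1 = 1/4 per child.
All 3 independent: (1/4)^3 = 1/64.

1/64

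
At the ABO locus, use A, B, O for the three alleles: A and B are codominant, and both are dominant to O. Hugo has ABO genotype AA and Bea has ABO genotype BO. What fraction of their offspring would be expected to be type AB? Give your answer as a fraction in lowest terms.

1/2

ABO cross AA × BO → offspring phenotypes: 1/2 A, 1/2 AB.
So P(type AB) = 1/2.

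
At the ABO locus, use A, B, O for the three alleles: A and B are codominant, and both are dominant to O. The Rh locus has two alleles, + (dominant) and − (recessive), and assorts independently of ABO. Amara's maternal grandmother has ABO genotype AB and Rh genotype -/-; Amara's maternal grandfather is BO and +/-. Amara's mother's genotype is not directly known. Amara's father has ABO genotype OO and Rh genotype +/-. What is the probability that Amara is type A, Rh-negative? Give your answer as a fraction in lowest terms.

3/32

Amara's mother's ABO genotype from AB × BO: 1/4 AB, 1/4 AO, 1/4 BB, 1/4 BO.
Crossing each possibility with the father OO and summing P(type A): 1/4·1/2 + 1/4·1/2 + 1/4·0 + 1/4·0 = 1/4.
Similarly for Rh via the mother's Rh distribution: P(Rh-) = 3/8.
Independent loci: 1/4 × 3/8 = 3/32.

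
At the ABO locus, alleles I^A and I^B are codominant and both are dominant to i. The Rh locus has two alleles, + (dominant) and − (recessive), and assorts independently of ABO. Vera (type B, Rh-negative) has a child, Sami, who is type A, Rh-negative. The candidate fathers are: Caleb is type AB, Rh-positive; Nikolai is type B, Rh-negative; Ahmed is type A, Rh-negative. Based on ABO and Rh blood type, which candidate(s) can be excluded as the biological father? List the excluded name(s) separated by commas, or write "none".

Nikolai

A candidate is excluded only if no genotype consistent with his phenotype could produce a type A, Rh-negative child with a type B, Rh-negative mother.
Nikolai (type B, Rh-): no genotype consistent with that phenotype can produce a type-A Rh- child with a type-B mother.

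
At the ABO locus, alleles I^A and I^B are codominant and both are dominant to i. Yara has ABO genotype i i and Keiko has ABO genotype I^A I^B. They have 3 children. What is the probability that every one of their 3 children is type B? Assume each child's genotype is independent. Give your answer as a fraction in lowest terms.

ABO cross i i × I^A I^B → 1/2 A, 1/2 B.
So P(type B) = 1/2 per child.
All 3 independent: (1/2)^3 = 1/8.

1/8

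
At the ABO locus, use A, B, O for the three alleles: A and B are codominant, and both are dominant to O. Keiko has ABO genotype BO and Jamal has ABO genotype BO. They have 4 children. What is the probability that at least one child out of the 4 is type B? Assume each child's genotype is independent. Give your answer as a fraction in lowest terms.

ABO cross BO × BO → 1/4 O, 3/4 B.
So P(type B) = 3/4 per child.
P(none) = (1/4)^4 = 1/256; P(at least one) = 1 − 1/256 = 255/256.

255/256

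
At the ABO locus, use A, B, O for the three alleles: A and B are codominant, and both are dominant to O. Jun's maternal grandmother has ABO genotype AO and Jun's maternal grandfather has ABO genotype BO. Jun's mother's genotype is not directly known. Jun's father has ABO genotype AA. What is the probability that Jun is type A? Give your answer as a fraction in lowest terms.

Jun's mother's ABO genotype from AO × BO: 1/4 AB, 1/4 AO, 1/4 BO, 1/4 OO.
Crossing each possibility with the father AA and summing P(type A): 1/4·1/2 + 1/4·1 + 1/4·1/2 + 1/4·1 = 3/4.

3/4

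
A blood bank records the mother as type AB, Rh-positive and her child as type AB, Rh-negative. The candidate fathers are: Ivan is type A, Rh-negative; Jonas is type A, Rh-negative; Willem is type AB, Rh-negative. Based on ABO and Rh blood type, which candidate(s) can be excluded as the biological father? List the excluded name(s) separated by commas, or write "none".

none

A candidate is excluded only if no genotype consistent with his phenotype could produce a type AB, Rh-negative child with a type AB, Rh-positive mother.
Every candidate has at least one consistent genotype combination, so none can be excluded.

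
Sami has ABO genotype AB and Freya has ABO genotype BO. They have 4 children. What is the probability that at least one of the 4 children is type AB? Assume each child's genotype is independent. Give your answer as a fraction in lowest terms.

ABO cross AB × BO → 1/4 A, 1/2 B, 1/4 AB.
So P(type AB) = 1/4 per child.
P(none) = (3/4)^4 = 81/256; P(at least one) = 1 − 81/256 = 175/256.

175/256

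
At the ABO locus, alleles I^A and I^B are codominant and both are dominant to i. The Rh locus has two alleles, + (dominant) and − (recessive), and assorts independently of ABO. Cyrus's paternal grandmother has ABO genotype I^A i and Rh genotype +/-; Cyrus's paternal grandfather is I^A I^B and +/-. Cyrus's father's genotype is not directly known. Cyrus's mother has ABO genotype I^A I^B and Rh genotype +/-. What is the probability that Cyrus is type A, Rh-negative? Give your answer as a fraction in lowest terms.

Cyrus's father's ABO genotype from I^A i × I^A I^B: 1/4 I^A I^A, 1/4 I^A I^B, 1/4 I^A i, 1/4 I^B i.
Crossing each possibility with the mother I^A I^B and summing P(type A): 1/4·1/2 + 1/4·1/4 + 1/4·1/2 + 1/4·1/4 = 3/8.
Similarly for Rh via the father's Rh distribution: P(Rh-) = 1/4.
Independent loci: 3/8 × 1/4 = 3/32.

3/32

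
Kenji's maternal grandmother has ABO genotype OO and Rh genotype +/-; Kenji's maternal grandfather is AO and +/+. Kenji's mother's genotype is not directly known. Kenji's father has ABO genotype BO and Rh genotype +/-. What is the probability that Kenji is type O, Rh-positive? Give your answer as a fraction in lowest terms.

Kenji's mother's ABO genotype from OO × AO: 1/2 AO, 1/2 OO.
Crossing each possibility with the father BO and summing P(type O): 1/2·1/4 + 1/2·1/2 = 3/8.
Similarly for Rh via the mother's Rh distribution: P(Rh+) = 7/8.
Independent loci: 3/8 × 7/8 = 21/64.

21/64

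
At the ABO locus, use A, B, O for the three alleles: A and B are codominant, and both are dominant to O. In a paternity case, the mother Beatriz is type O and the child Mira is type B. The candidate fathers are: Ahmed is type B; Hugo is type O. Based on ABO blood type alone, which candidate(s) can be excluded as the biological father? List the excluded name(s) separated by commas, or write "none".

A candidate is excluded only if no genotype consistent with his phenotype could produce a type B child with a type O mother.
Hugo (type O): no genotype consistent with that phenotype can produce a type-B child with a type-O mother.

Hugo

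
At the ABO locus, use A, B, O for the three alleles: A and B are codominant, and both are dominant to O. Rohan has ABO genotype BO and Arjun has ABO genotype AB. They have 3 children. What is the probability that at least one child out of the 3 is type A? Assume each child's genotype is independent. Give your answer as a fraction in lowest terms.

37/64

ABO cross BO × AB → 1/4 A, 1/2 B, 1/4 AB.
So P(type A) = 1/4 per child.
P(none) = (3/4)^3 = 27/64; P(at least one) = 1 − 27/64 = 37/64.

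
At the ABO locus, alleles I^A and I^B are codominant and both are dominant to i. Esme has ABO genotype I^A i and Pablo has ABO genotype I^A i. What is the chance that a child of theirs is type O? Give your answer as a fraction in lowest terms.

1/4

ABO cross I^A i × I^A i → offspring phenotypes: 1/4 O, 3/4 A.
So P(type O) = 1/4.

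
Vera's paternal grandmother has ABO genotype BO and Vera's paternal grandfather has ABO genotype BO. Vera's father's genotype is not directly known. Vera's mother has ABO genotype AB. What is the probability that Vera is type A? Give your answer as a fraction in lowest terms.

1/4

Vera's father's ABO genotype from BO × BO: 1/4 BB, 1/2 BO, 1/4 OO.
Crossing each possibility with the mother AB and summing P(type A): 1/4·0 + 1/2·1/4 + 1/4·1/2 = 1/4.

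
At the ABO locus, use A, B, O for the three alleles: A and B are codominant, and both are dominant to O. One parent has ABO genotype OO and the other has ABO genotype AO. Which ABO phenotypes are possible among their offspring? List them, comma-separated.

O, A

Gametes from OO × AO give offspring ABO genotypes AO, OO, i.e. phenotypes O, A.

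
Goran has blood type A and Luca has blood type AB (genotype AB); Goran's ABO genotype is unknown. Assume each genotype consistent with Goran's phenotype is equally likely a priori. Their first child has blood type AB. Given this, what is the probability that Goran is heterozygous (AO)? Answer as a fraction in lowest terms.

Possible genotypes: Goran ∈ {AA, AO}; Luca ∈ {AB}.
Weight each parental genotype pair by prior × P(type-AB child):
  AA × AB: posterior weight 2/3.
  AO × AB: posterior weight 1/3.
Sum the posterior weight over pairs where Goran is AO: 1/3.

1/3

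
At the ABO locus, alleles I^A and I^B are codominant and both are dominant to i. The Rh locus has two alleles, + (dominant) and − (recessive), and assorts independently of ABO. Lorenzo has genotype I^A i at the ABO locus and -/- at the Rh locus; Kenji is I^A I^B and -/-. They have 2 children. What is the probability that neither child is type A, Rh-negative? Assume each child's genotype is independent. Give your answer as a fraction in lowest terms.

1/4

ABO cross I^A i × I^A I^B → 1/2 A, 1/4 B, 1/4 AB.
Rh cross -/- × -/- → 1 Rh-; so P(type A, Rh-negative) = 1/2 × 1 = 1/2 per child.
P(not type A, Rh-negative) = 1/2 for one child; (1/2)^2 = 1/4.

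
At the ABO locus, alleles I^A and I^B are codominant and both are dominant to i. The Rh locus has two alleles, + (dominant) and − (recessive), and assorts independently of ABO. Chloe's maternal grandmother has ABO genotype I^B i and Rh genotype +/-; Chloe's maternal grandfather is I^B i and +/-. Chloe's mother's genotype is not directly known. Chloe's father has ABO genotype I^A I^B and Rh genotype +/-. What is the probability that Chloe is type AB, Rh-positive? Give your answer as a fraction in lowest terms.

3/16

Chloe's mother's ABO genotype from I^B i × I^B i: 1/4 I^B I^B, 1/2 I^B i, 1/4 i i.
Crossing each possibility with the father I^A I^B and summing P(type AB): 1/4·1/2 + 1/2·1/4 + 1/4·0 = 1/4.
Similarly for Rh via the mother's Rh distribution: P(Rh+) = 3/4.
Independent loci: 1/4 × 3/4 = 3/16.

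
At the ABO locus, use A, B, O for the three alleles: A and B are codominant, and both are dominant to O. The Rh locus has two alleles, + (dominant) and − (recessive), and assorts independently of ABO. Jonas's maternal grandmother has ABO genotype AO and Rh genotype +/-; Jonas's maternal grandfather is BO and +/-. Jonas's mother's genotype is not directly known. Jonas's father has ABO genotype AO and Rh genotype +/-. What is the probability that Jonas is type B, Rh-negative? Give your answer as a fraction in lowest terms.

1/32

Jonas's mother's ABO genotype from AO × BO: 1/4 AB, 1/4 AO, 1/4 BO, 1/4 OO.
Crossing each possibility with the father AO and summing P(type B): 1/4·1/4 + 1/4·0 + 1/4·1/4 + 1/4·0 = 1/8.
Similarly for Rh via the mother's Rh distribution: P(Rh-) = 1/4.
Independent loci: 1/8 × 1/4 = 1/32.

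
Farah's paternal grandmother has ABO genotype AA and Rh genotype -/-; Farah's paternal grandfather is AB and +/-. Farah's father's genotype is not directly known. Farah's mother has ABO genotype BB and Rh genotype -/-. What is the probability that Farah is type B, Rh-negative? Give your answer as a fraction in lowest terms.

Farah's father's ABO genotype from AA × AB: 1/2 AA, 1/2 AB.
Crossing each possibility with the mother BB and summing P(type B): 1/2·0 + 1/2·1/2 = 1/4.
Similarly for Rh via the father's Rh distribution: P(Rh-) = 3/4.
Independent loci: 1/4 × 3/4 = 3/16.

3/16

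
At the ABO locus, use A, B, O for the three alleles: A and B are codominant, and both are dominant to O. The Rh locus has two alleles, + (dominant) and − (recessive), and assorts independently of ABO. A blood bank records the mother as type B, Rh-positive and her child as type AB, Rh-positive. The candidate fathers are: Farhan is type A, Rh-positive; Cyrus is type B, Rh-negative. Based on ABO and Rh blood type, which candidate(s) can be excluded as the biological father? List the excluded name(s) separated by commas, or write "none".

Cyrus

A candidate is excluded only if no genotype consistent with his phenotype could produce a type AB, Rh-positive child with a type B, Rh-positive mother.
Cyrus (type B, Rh-): no genotype consistent with that phenotype can produce a type-AB Rh+ child with a type-B mother.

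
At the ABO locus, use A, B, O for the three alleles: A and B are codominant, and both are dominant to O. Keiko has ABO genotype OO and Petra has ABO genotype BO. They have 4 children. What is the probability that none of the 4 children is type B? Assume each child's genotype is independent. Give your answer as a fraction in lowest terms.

1/16

ABO cross OO × BO → 1/2 O, 1/2 B.
So P(type B) = 1/2 per child.
P(not type B) = 1/2 for one child; (1/2)^4 = 1/16.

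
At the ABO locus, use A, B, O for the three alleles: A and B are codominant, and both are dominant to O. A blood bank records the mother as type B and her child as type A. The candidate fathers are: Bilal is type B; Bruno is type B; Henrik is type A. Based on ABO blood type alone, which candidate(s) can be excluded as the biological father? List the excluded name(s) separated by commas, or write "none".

A candidate is excluded only if no genotype consistent with his phenotype could produce a type A child with a type B mother.
Bilal (type B): no genotype consistent with that phenotype can produce a type-A child with a type-B mother.
Bruno (type B): no genotype consistent with that phenotype can produce a type-A child with a type-B mother.

Bilal, Bruno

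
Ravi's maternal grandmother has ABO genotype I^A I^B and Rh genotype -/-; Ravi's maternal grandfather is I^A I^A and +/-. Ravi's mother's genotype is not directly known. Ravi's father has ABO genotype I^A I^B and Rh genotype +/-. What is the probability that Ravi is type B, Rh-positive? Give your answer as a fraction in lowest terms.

Ravi's mother's ABO genotype from I^A I^B × I^A I^A: 1/2 I^A I^A, 1/2 I^A I^B.
Crossing each possibility with the father I^A I^B and summing P(type B): 1/2·0 + 1/2·1/4 = 1/8.
Similarly for Rh via the mother's Rh distribution: P(Rh+) = 5/8.
Independent loci: 1/8 × 5/8 = 5/64.

5/64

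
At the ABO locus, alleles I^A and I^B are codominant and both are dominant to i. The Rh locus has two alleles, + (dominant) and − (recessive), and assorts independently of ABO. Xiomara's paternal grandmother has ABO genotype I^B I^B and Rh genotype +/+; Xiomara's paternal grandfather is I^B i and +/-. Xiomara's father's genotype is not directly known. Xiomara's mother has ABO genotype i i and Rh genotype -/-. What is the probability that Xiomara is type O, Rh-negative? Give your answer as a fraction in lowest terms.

1/16

Xiomara's father's ABO genotype from I^B I^B × I^B i: 1/2 I^B I^B, 1/2 I^B i.
Crossing each possibility with the mother i i and summing P(type O): 1/2·0 + 1/2·1/2 = 1/4.
Similarly for Rh via the father's Rh distribution: P(Rh-) = 1/4.
Independent loci: 1/4 × 1/4 = 1/16.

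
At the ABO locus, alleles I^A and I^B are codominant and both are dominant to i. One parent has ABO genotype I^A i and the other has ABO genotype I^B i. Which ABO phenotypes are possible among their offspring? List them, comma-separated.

O, A, B, AB

Gametes from I^A i × I^B i give offspring ABO genotypes I^A I^B, I^A i, I^B i, i i, i.e. phenotypes O, A, B, AB.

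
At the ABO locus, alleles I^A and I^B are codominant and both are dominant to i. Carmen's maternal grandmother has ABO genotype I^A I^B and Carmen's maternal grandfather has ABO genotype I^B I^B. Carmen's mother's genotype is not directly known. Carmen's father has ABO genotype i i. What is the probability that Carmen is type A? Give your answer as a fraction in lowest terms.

1/4

Carmen's mother's ABO genotype from I^A I^B × I^B I^B: 1/2 I^A I^B, 1/2 I^B I^B.
Crossing each possibility with the father i i and summing P(type A): 1/2·1/2 + 1/2·0 = 1/4.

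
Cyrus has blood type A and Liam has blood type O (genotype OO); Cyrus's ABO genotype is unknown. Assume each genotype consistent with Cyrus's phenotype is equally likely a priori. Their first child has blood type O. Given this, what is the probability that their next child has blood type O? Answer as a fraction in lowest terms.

1/2

Possible genotypes: Cyrus ∈ {AA, AO}; Liam ∈ {OO}.
Weight each parental genotype pair by prior × P(type-O child):
  AO × OO: posterior weight 1; P(next child type O) = 1/2.
Weighted sum = 1/2.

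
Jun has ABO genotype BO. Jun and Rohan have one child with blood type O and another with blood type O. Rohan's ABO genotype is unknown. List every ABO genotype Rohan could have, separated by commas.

For each candidate genotype of Rohan, check whether crossing it with BO can produce every observed child phenotype.
  AA → possible child types {A, AB} ✗
  AB → possible child types {A, B, AB} ✗
  AO → possible child types {O, A, B, AB} ✓
  BB → possible child types {B} ✗
  BO → possible child types {O, B} ✓
  OO → possible child types {O, B} ✓

AO, BO, OO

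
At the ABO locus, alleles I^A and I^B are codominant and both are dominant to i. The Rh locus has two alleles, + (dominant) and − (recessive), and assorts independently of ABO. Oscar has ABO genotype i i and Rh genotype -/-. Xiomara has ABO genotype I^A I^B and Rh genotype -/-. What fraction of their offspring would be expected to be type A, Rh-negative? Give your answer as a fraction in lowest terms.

ABO cross i i × I^A I^B → offspring phenotypes: 1/2 A, 1/2 B.
Rh cross -/- × -/- → 1 Rh-.
Independent loci: P(type A, Rh-negative) = 1/2 × 1 = 1/2.

1/2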